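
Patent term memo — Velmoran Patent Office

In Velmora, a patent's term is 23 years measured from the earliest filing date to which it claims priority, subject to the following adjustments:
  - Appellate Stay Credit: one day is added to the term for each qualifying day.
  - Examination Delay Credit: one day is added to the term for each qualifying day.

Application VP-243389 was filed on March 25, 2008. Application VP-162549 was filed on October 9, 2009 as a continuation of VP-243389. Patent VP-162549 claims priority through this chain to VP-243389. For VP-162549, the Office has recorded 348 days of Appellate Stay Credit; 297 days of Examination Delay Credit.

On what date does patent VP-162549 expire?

2032-12-29

Earliest priority filing: 25 March 2008.
Base term: 25 March 2008 + 23 years → 25 March 2031.
Appellate Stay Credit: +348 days → 7 March 2032.
Examination Delay Credit: +297 days → 29 December 2032.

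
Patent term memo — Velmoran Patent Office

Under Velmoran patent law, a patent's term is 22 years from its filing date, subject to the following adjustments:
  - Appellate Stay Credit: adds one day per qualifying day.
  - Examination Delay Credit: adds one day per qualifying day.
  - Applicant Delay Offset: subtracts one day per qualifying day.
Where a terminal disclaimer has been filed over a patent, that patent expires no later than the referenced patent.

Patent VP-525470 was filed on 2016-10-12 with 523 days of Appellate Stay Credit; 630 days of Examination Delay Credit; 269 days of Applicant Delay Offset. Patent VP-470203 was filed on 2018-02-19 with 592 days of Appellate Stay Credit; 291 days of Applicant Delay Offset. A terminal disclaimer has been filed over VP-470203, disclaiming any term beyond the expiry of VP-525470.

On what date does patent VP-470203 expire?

Natural term of VP-470203:
  Base: filing + 22 years → 19 February 2040.
  Appellate Stay Credit: +592 days → 3 October 2041.
  Applicant Delay Offset: −291 days → 16 December 2040.
Expiry of referenced patent VP-525470:
  Base: filing + 22 years → 12 October 2038.
  Appellate Stay Credit: +523 days → 18 March 2040.
  Examination Delay Credit: +630 days → 8 December 2041.
  Applicant Delay Offset: −269 days → 14 March 2041.
Terminal disclaimer: VP-470203 expires on the earlier of 16 December 2040 and 14 March 2041.

December 16, 2040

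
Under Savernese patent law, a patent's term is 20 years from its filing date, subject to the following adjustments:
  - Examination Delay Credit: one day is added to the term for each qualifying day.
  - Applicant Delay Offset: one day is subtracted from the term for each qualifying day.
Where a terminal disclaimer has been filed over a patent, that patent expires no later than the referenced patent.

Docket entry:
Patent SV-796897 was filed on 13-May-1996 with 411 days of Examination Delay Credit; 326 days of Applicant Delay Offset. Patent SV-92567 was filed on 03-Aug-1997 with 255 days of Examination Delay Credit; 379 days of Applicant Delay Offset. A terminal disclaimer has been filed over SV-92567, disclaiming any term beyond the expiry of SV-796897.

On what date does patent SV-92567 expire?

Natural term of SV-92567:
  Base: filing + 20 years → 3 August 2017.
  Examination Delay Credit: +255 days → 15 April 2018.
  Applicant Delay Offset: −379 days → 1 April 2017.
Expiry of referenced patent SV-796897:
  Base: filing + 20 years → 13 May 2016.
  Examination Delay Credit: +411 days → 28 June 2017.
  Applicant Delay Offset: −326 days → 6 August 2016.
Terminal disclaimer: SV-92567 expires on the earlier of 1 April 2017 and 6 August 2016.

August 6, 2016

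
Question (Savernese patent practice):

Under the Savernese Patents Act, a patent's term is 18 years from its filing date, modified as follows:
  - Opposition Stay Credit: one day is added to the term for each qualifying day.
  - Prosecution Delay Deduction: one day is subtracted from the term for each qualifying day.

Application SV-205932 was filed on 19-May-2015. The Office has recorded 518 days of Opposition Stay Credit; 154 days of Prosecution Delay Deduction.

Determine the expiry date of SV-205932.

Base term: filing date + 18 years → 19 May 2033.
Opposition Stay Credit: +518 days → 19 October 2034.
Prosecution Delay Deduction: −154 days → 18 May 2034.

May 18, 2034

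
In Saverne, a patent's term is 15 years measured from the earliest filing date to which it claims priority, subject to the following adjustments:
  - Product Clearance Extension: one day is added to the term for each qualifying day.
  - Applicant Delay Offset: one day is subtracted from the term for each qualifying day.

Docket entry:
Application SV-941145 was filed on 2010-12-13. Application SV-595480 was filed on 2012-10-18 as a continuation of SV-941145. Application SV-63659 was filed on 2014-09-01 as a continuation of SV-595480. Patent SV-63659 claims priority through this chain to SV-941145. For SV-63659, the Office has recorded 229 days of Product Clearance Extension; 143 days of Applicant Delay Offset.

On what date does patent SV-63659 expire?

2026-03-09

Earliest priority filing: 13 December 2010.
Base term: 13 December 2010 + 15 years → 13 December 2025.
Product Clearance Extension: +229 days → 30 July 2026.
Applicant Delay Offset: −143 days → 9 March 2026.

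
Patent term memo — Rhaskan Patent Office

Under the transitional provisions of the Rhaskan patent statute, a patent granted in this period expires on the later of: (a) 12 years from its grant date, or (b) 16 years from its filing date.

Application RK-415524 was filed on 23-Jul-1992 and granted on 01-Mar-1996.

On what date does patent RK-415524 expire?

(a) grant + 12 years → 1 March 2008.
(b) filing + 16 years → 23 July 2008.
Later of the two: 23 July 2008.

2008-07-23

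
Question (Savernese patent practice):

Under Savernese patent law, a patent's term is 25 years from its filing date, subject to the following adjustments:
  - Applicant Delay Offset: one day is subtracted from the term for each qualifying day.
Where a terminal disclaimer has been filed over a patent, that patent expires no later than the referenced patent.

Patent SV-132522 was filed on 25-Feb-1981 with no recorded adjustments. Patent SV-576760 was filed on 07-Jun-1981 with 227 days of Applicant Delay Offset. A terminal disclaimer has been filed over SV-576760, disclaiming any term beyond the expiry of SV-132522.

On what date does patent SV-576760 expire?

Natural term of SV-576760:
  Base: filing + 25 years → 7 June 2006.
  Applicant Delay Offset: −227 days → 23 October 2005.
Expiry of referenced patent SV-132522:
  Base: filing + 25 years → 25 February 2006.
Terminal disclaimer: SV-576760 expires on the earlier of 23 October 2005 and 25 February 2006.

October 23, 2005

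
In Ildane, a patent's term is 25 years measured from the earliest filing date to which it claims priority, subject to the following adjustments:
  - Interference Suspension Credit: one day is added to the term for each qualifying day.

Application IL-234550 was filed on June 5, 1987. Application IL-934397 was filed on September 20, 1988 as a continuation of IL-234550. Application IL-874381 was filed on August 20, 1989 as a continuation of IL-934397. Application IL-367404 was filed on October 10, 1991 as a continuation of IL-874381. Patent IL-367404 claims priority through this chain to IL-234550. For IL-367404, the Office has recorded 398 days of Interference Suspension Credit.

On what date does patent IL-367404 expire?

2013-07-08

Earliest priority filing: 5 June 1987.
Base term: 5 June 1987 + 25 years → 5 June 2012.
Interference Suspension Credit: +398 days → 8 July 2013.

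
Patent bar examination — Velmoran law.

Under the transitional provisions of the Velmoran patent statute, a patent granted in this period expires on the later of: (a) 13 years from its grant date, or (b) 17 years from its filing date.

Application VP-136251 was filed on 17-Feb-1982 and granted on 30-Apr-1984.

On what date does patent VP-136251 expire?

(a) grant + 13 years → 30 April 1997.
(b) filing + 17 years → 17 February 1999.
Later of the two: 17 February 1999.

February 17, 1999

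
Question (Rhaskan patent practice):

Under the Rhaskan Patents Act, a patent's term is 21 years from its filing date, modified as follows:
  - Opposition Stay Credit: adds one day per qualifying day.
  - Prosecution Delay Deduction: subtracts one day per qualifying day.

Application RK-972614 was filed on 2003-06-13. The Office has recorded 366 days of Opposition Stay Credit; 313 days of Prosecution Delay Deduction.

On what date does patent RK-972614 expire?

August 5, 2024

Base term: filing date + 21 years → 13 June 2024.
Opposition Stay Credit: +366 days → 14 June 2025.
Prosecution Delay Deduction: −313 days → 5 August 2024.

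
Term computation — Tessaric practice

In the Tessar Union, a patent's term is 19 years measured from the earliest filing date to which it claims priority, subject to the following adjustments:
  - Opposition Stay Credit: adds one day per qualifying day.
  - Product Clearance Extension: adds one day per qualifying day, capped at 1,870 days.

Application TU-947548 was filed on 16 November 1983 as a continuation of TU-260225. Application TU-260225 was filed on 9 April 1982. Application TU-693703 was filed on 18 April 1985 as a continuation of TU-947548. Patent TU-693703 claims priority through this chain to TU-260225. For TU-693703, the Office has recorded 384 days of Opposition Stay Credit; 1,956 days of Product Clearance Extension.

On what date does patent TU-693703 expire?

Earliest priority filing: 9 April 1982.
Base term: 9 April 1982 + 19 years → 9 April 2001.
Opposition Stay Credit: +384 days → 28 April 2002.
Product Clearance Extension: 1956 days claimed exceeds the 1870-day cap, so +1870 days → 11 June 2007.

June 11, 2007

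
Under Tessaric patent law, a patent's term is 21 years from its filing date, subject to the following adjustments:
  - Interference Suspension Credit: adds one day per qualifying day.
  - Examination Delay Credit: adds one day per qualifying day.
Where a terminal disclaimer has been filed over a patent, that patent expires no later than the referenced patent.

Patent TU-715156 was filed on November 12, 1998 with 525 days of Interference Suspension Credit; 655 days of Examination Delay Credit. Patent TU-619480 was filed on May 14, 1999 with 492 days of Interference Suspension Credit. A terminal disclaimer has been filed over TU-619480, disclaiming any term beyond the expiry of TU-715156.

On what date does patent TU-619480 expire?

2021-09-18

Natural term of TU-619480:
  Base: filing + 21 years → 14 May 2020.
  Interference Suspension Credit: +492 days → 18 September 2021.
Expiry of referenced patent TU-715156:
  Base: filing + 21 years → 12 November 2019.
  Interference Suspension Credit: +525 days → 20 April 2021.
  Examination Delay Credit: +655 days → 4 February 2023.
Terminal disclaimer: TU-619480 expires on the earlier of 18 September 2021 and 4 February 2023.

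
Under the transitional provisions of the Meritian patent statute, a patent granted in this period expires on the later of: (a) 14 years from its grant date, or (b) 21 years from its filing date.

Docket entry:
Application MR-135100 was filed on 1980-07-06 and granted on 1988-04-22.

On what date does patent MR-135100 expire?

(a) grant + 14 years → 22 April 2002.
(b) filing + 21 years → 6 July 2001.
Later of the two: 22 April 2002.

2002-04-22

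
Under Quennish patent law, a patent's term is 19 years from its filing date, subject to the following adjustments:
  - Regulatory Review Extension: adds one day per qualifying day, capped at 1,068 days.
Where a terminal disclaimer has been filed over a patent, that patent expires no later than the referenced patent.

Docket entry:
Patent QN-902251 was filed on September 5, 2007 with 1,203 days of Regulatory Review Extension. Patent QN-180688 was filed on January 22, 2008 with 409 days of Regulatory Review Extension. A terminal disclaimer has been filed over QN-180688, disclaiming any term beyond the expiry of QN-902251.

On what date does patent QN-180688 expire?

Natural term of QN-180688:
  Base: filing + 19 years → 22 January 2027.
  Regulatory Review Extension: 409 days (within the 1068-day cap) → +409 days → 6 March 2028.
Expiry of referenced patent QN-902251:
  Base: filing + 19 years → 5 September 2026.
  Regulatory Review Extension: 1203 days claimed exceeds the 1068-day cap, so +1068 days → 8 August 2029.
Terminal disclaimer: QN-180688 expires on the earlier of 6 March 2028 and 8 August 2029.

2028-03-06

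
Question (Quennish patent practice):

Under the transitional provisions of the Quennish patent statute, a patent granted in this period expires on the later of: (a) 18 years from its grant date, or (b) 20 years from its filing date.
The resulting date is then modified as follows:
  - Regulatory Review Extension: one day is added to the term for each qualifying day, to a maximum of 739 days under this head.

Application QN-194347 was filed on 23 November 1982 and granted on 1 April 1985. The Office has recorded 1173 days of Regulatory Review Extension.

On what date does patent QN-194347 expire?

April 9, 2005

(a) grant + 18 years → 1 April 2003.
(b) filing + 20 years → 23 November 2002.
Later of the two: 1 April 2003.
Regulatory Review Extension: 1173 days claimed exceeds the 739-day cap, so +739 days → 9 April 2005.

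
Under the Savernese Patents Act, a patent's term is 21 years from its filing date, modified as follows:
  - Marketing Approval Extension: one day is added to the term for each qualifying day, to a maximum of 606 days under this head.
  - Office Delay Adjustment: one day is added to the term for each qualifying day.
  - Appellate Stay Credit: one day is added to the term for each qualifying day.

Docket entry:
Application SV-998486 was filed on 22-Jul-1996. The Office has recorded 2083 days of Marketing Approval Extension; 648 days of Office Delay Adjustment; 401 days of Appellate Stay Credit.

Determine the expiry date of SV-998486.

Base term: filing date + 21 years → 22 July 2017.
Marketing Approval Extension: 2083 days claimed exceeds the 606-day cap, so +606 days → 20 March 2019.
Office Delay Adjustment: +648 days → 27 December 2020.
Appellate Stay Credit: +401 days → 1 February 2022.

February 1, 2022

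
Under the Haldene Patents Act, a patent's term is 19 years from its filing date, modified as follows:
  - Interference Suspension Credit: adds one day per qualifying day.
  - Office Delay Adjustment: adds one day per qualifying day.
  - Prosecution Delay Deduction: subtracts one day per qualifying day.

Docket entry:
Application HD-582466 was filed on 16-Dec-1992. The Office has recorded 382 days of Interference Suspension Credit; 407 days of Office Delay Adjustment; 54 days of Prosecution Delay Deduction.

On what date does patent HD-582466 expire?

December 20, 2013

Base term: filing date + 19 years → 16 December 2011.
Interference Suspension Credit: +382 days → 1 January 2013.
Office Delay Adjustment: +407 days → 12 February 2014.
Prosecution Delay Deduction: −54 days → 20 December 2013.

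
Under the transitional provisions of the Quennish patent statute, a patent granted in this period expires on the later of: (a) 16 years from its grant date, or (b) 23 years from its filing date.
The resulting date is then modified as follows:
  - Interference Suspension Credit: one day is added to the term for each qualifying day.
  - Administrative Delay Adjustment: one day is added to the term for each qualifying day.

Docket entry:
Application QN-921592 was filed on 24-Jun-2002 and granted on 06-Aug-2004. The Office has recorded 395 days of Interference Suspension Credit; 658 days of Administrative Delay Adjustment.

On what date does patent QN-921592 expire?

2028-05-12

(a) grant + 16 years → 6 August 2020.
(b) filing + 23 years → 24 June 2025.
Later of the two: 24 June 2025.
Interference Suspension Credit: +395 days → 24 July 2026.
Administrative Delay Adjustment: +658 days → 12 May 2028.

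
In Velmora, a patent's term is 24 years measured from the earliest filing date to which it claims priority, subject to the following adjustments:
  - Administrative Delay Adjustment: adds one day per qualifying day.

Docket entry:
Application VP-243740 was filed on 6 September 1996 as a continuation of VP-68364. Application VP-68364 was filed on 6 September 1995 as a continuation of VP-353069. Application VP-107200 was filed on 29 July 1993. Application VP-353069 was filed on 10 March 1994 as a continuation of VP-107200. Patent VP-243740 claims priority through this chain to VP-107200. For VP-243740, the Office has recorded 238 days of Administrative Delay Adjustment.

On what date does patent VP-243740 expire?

2018-03-24

Earliest priority filing: 29 July 1993.
Base term: 29 July 1993 + 24 years → 29 July 2017.
Administrative Delay Adjustment: +238 days → 24 March 2018.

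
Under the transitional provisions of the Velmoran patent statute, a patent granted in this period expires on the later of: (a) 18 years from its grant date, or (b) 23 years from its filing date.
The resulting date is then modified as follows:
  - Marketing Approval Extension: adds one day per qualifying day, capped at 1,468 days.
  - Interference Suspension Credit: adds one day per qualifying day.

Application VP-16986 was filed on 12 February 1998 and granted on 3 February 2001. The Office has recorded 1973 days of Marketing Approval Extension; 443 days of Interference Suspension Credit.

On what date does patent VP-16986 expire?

2026-05-08

(a) grant + 18 years → 3 February 2019.
(b) filing + 23 years → 12 February 2021.
Later of the two: 12 February 2021.
Marketing Approval Extension: 1973 days claimed exceeds the 1468-day cap, so +1468 days → 19 February 2025.
Interference Suspension Credit: +443 days → 8 May 2026.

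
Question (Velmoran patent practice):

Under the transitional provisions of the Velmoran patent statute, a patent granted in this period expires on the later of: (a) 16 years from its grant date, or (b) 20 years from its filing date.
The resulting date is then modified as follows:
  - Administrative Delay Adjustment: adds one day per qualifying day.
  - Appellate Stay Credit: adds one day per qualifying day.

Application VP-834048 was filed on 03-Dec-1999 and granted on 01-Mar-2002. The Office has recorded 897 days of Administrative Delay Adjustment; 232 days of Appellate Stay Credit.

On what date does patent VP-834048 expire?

(a) grant + 16 years → 1 March 2018.
(b) filing + 20 years → 3 December 2019.
Later of the two: 3 December 2019.
Administrative Delay Adjustment: +897 days → 18 May 2022.
Appellate Stay Credit: +232 days → 5 January 2023.

2023-01-05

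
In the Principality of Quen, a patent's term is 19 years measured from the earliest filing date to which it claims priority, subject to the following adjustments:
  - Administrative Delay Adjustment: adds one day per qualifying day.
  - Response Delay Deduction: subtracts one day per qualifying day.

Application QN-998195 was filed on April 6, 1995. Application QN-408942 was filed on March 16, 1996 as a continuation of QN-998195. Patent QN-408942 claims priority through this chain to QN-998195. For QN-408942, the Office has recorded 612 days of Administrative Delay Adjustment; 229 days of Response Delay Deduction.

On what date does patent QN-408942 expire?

2015-04-24

Earliest priority filing: 6 April 1995.
Base term: 6 April 1995 + 19 years → 6 April 2014.
Administrative Delay Adjustment: +612 days → 9 December 2015.
Response Delay Deduction: −229 days → 24 April 2015.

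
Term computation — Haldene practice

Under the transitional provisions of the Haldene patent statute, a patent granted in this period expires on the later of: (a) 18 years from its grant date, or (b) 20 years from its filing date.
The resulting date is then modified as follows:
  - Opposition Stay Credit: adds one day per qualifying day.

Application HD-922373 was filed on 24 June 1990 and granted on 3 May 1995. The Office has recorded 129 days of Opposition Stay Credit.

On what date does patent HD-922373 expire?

2013-09-09

(a) grant + 18 years → 3 May 2013.
(b) filing + 20 years → 24 June 2010.
Later of the two: 3 May 2013.
Opposition Stay Credit: +129 days → 9 September 2013.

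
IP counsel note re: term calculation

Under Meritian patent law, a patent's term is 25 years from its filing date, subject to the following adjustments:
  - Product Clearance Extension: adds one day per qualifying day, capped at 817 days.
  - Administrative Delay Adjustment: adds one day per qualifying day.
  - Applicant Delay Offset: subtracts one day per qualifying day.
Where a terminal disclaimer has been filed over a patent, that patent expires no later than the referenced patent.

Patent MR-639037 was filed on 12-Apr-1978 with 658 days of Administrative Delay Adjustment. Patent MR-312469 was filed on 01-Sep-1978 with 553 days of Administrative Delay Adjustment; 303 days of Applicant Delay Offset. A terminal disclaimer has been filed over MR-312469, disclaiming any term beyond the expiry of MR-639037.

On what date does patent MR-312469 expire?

2004-05-08

Natural term of MR-312469:
  Base: filing + 25 years → 1 September 2003.
  Administrative Delay Adjustment: +553 days → 7 March 2005.
  Applicant Delay Offset: −303 days → 8 May 2004.
Expiry of referenced patent MR-639037:
  Base: filing + 25 years → 12 April 2003.
  Administrative Delay Adjustment: +658 days → 29 January 2005.
Terminal disclaimer: MR-312469 expires on the earlier of 8 May 2004 and 29 January 2005.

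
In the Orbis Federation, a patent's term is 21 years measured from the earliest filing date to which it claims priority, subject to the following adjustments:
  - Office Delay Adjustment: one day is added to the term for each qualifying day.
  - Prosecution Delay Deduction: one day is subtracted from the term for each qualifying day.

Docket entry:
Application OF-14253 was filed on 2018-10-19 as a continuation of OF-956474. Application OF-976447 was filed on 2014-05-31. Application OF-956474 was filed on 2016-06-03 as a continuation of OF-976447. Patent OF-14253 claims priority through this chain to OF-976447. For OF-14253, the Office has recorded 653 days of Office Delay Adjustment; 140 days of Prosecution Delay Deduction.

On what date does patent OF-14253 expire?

October 25, 2036

Earliest priority filing: 31 May 2014.
Base term: 31 May 2014 + 21 years → 31 May 2035.
Office Delay Adjustment: +653 days → 14 March 2037.
Prosecution Delay Deduction: −140 days → 25 October 2036.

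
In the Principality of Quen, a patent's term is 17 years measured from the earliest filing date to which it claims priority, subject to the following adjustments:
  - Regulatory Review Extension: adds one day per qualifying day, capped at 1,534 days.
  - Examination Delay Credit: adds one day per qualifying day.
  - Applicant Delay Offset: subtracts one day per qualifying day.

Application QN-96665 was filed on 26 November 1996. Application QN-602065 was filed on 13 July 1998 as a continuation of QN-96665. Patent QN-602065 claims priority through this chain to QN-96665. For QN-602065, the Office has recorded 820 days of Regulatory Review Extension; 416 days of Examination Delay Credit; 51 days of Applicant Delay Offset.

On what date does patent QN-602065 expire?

Earliest priority filing: 26 November 1996.
Base term: 26 November 1996 + 17 years → 26 November 2013.
Regulatory Review Extension: 820 days (within the 1534-day cap) → +820 days → 24 February 2016.
Examination Delay Credit: +416 days → 15 April 2017.
Applicant Delay Offset: −51 days → 23 February 2017.

2017-02-23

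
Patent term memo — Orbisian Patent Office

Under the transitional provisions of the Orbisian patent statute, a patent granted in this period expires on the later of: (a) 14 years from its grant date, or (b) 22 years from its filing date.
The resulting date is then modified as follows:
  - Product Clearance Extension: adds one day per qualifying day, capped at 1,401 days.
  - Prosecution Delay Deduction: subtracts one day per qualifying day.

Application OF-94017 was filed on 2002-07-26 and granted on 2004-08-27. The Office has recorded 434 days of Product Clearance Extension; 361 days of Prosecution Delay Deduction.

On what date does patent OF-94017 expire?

(a) grant + 14 years → 27 August 2018.
(b) filing + 22 years → 26 July 2024.
Later of the two: 26 July 2024.
Product Clearance Extension: 434 days (within the 1401-day cap) → +434 days → 3 October 2025.
Prosecution Delay Deduction: −361 days → 7 October 2024.

2024-10-07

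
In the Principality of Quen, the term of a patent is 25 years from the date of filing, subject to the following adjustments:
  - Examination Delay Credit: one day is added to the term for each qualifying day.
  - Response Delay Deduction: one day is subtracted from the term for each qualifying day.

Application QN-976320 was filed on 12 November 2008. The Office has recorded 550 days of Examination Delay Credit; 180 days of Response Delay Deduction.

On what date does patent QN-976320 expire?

2034-11-17

Base term: filing date + 25 years → 12 November 2033.
Examination Delay Credit: +550 days → 16 May 2035.
Response Delay Deduction: −180 days → 17 November 2034.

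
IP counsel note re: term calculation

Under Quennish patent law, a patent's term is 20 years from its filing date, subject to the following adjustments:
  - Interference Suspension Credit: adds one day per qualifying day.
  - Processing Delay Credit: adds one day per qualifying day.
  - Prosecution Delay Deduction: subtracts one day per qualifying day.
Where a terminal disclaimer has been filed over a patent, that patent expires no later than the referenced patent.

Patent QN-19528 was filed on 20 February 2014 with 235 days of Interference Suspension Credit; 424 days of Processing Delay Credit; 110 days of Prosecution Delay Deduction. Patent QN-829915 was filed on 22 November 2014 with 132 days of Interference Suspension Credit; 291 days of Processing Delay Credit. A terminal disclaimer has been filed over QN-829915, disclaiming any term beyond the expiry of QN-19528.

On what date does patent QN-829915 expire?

Natural term of QN-829915:
  Base: filing + 20 years → 22 November 2034.
  Interference Suspension Credit: +132 days → 3 April 2035.
  Processing Delay Credit: +291 days → 19 January 2036.
Expiry of referenced patent QN-19528:
  Base: filing + 20 years → 20 February 2034.
  Interference Suspension Credit: +235 days → 13 October 2034.
  Processing Delay Credit: +424 days → 11 December 2035.
  Prosecution Delay Deduction: −110 days → 23 August 2035.
Terminal disclaimer: QN-829915 expires on the earlier of 19 January 2036 and 23 August 2035.

August 23, 2035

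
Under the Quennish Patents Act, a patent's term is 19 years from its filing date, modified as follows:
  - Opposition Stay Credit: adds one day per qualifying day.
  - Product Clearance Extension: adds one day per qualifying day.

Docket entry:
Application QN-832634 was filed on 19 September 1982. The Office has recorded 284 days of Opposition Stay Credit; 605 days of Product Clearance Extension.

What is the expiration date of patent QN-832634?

2004-02-25

Base term: filing date + 19 years → 19 September 2001.
Opposition Stay Credit: +284 days → 30 June 2002.
Product Clearance Extension: +605 days → 25 February 2004.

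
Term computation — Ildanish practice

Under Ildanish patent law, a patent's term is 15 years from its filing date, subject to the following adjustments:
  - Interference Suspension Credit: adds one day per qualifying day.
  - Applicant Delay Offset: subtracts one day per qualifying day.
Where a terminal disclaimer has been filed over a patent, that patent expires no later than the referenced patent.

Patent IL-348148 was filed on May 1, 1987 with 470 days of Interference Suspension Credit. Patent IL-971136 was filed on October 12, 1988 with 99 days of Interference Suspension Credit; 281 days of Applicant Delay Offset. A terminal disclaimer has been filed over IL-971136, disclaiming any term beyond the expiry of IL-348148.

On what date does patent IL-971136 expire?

2003-04-13

Natural term of IL-971136:
  Base: filing + 15 years → 12 October 2003.
  Interference Suspension Credit: +99 days → 19 January 2004.
  Applicant Delay Offset: −281 days → 13 April 2003.
Expiry of referenced patent IL-348148:
  Base: filing + 15 years → 1 May 2002.
  Interference Suspension Credit: +470 days → 14 August 2003.
Terminal disclaimer: IL-971136 expires on the earlier of 13 April 2003 and 14 August 2003.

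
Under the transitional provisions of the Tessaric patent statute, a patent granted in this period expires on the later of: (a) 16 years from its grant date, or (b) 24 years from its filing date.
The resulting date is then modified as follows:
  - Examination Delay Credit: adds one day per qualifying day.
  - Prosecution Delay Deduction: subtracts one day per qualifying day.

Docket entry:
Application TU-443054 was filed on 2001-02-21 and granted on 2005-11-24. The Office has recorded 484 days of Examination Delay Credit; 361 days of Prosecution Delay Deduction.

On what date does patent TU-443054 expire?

(a) grant + 16 years → 24 November 2021.
(b) filing + 24 years → 21 February 2025.
Later of the two: 21 February 2025.
Examination Delay Credit: +484 days → 20 June 2026.
Prosecution Delay Deduction: −361 days → 24 June 2025.

June 24, 2025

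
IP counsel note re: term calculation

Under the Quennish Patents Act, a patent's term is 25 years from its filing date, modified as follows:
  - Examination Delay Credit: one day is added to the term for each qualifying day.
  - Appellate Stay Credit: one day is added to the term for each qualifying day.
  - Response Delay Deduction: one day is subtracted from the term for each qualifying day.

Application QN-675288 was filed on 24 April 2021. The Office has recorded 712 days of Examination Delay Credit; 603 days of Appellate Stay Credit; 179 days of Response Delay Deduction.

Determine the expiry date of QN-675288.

Base term: filing date + 25 years → 24 April 2046.
Examination Delay Credit: +712 days → 5 April 2048.
Appellate Stay Credit: +603 days → 29 November 2049.
Response Delay Deduction: −179 days → 3 June 2049.

2049-06-03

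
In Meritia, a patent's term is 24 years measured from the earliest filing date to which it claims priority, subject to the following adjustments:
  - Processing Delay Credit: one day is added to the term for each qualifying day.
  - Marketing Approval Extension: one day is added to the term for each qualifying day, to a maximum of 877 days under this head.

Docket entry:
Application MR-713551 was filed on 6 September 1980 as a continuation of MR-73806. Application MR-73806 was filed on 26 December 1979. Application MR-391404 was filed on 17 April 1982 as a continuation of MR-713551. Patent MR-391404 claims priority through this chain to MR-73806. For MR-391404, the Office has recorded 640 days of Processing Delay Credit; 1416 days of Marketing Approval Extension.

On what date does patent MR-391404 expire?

Earliest priority filing: 26 December 1979.
Base term: 26 December 1979 + 24 years → 26 December 2003.
Processing Delay Credit: +640 days → 26 September 2005.
Marketing Approval Extension: 1416 days claimed exceeds the 877-day cap, so +877 days → 20 February 2008.

2008-02-20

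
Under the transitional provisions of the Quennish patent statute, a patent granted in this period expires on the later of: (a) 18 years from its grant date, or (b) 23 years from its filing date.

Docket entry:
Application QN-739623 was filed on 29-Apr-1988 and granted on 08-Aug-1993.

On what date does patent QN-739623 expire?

2011-08-08

(a) grant + 18 years → 8 August 2011.
(b) filing + 23 years → 29 April 2011.
Later of the two: 8 August 2011.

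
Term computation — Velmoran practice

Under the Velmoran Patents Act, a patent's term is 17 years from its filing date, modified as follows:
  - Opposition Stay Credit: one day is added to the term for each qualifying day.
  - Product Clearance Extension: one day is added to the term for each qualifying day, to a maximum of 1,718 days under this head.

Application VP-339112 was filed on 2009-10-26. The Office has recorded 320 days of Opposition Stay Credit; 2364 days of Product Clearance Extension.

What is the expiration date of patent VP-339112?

Base term: filing date + 17 years → 26 October 2026.
Opposition Stay Credit: +320 days → 11 September 2027.
Product Clearance Extension: 2364 days claimed exceeds the 1718-day cap, so +1718 days → 25 May 2032.

2032-05-25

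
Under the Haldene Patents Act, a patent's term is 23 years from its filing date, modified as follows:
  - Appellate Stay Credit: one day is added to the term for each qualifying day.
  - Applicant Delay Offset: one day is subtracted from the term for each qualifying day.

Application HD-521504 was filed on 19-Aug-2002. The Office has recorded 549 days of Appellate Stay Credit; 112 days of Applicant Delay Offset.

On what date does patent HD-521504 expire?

Base term: filing date + 23 years → 19 August 2025.
Appellate Stay Credit: +549 days → 19 February 2027.
Applicant Delay Offset: −112 days → 30 October 2026.

October 30, 2026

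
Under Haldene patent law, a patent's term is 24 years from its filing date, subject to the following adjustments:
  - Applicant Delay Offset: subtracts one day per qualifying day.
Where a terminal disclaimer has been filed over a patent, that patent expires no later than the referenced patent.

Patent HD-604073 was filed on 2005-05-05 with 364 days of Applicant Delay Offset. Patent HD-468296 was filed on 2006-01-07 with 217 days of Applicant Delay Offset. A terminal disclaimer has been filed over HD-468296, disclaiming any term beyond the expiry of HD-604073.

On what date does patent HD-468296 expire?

Natural term of HD-468296:
  Base: filing + 24 years → 7 January 2030.
  Applicant Delay Offset: −217 days → 4 June 2029.
Expiry of referenced patent HD-604073:
  Base: filing + 24 years → 5 May 2029.
  Applicant Delay Offset: −364 days → 6 May 2028.
Terminal disclaimer: HD-468296 expires on the earlier of 4 June 2029 and 6 May 2028.

May 6, 2028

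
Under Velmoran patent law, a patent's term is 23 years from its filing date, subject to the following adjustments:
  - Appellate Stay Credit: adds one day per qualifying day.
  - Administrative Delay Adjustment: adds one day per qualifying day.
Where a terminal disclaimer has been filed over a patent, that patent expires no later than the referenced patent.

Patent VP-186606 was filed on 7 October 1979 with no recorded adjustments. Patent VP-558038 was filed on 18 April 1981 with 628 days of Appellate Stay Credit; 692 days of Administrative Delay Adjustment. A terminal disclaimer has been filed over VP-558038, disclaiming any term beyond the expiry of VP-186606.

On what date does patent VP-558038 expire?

2002-10-07

Natural term of VP-558038:
  Base: filing + 23 years → 18 April 2004.
  Appellate Stay Credit: +628 days → 6 January 2006.
  Administrative Delay Adjustment: +692 days → 29 November 2007.
Expiry of referenced patent VP-186606:
  Base: filing + 23 years → 7 October 2002.
Terminal disclaimer: VP-558038 expires on the earlier of 29 November 2007 and 7 October 2002.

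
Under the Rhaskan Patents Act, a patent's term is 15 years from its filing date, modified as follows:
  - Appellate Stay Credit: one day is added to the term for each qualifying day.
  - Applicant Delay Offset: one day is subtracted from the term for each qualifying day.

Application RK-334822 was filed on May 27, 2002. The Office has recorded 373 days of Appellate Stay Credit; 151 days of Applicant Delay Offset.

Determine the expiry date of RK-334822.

2018-01-04

Base term: filing date + 15 years → 27 May 2017.
Appellate Stay Credit: +373 days → 4 June 2018.
Applicant Delay Offset: −151 days → 4 January 2018.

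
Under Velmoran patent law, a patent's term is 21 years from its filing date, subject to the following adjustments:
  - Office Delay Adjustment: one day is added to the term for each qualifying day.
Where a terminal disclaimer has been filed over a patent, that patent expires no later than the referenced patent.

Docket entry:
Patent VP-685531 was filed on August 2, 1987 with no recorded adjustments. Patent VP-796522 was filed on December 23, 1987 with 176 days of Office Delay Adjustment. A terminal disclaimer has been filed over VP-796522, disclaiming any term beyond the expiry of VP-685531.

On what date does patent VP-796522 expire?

Natural term of VP-796522:
  Base: filing + 21 years → 23 December 2008.
  Office Delay Adjustment: +176 days → 17 June 2009.
Expiry of referenced patent VP-685531:
  Base: filing + 21 years → 2 August 2008.
Terminal disclaimer: VP-796522 expires on the earlier of 17 June 2009 and 2 August 2008.

August 2, 2008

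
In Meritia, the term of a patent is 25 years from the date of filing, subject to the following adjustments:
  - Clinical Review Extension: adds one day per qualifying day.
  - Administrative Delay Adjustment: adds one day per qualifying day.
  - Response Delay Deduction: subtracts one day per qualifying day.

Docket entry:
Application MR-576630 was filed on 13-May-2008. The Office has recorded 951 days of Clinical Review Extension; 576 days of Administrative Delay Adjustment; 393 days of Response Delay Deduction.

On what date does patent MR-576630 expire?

Base term: filing date + 25 years → 13 May 2033.
Clinical Review Extension: +951 days → 20 December 2035.
Administrative Delay Adjustment: +576 days → 18 July 2037.
Response Delay Deduction: −393 days → 20 June 2036.

June 20, 2036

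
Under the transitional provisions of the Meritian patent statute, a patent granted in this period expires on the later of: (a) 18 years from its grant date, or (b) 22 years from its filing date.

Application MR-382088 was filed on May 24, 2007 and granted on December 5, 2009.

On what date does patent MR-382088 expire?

2029-05-24

(a) grant + 18 years → 5 December 2027.
(b) filing + 22 years → 24 May 2029.
Later of the two: 24 May 2029.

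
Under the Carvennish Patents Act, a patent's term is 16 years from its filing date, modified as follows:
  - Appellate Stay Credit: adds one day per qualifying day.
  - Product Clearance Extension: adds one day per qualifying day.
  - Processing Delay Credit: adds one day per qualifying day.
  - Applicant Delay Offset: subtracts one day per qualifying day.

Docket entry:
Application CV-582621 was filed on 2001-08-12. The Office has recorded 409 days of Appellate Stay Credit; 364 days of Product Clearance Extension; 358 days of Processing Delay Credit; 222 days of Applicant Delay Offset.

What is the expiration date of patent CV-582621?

Base term: filing date + 16 years → 12 August 2017.
Appellate Stay Credit: +409 days → 25 September 2018.
Product Clearance Extension: +364 days → 24 September 2019.
Processing Delay Credit: +358 days → 16 September 2020.
Applicant Delay Offset: −222 days → 7 February 2020.

February 7, 2020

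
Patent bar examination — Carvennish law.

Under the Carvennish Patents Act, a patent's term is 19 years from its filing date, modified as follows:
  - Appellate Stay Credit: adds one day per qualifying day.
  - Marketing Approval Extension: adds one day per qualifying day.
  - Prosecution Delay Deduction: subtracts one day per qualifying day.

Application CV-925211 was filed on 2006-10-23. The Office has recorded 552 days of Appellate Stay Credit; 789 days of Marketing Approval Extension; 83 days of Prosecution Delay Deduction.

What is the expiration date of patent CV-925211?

Base term: filing date + 19 years → 23 October 2025.
Appellate Stay Credit: +552 days → 28 April 2027.
Marketing Approval Extension: +789 days → 25 June 2029.
Prosecution Delay Deduction: −83 days → 3 April 2029.

April 3, 2029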